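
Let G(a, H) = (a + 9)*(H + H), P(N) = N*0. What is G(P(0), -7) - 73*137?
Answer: -10127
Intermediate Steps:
P(N) = 0
G(a, H) = 2*H*(9 + a) (G(a, H) = (9 + a)*(2*H) = 2*H*(9 + a))
G(P(0), -7) - 73*137 = 2*(-7)*(9 + 0) - 73*137 = 2*(-7)*9 - 10001 = -126 - 10001 = -10127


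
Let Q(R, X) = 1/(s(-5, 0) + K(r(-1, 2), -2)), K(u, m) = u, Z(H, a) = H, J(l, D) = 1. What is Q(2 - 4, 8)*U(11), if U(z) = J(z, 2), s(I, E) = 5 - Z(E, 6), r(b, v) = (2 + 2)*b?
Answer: 1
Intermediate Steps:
r(b, v) = 4*b
s(I, E) = 5 - E
U(z) = 1
Q(R, X) = 1 (Q(R, X) = 1/((5 - 1*0) + 4*(-1)) = 1/((5 + 0) - 4) = 1/(5 - 4) = 1/1 = 1)
Q(2 - 4, 8)*U(11) = 1*1 = 1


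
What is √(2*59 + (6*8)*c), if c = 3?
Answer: √262 ≈ 16.186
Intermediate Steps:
√(2*59 + (6*8)*c) = √(2*59 + (6*8)*3) = √(118 + 48*3) = √(118 + 144) = √262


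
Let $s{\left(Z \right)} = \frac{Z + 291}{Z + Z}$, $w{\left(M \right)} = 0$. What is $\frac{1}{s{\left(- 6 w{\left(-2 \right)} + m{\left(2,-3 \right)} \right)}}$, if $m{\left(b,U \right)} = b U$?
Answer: $- \frac{4}{95} \approx -0.042105$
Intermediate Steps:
$m{\left(b,U \right)} = U b$
$s{\left(Z \right)} = \frac{291 + Z}{2 Z}$
$\frac{1}{s{\left(- 6 w{\left(-2 \right)} + m{\left(2,-3 \right)} \right)}} = \frac{1}{\frac{1}{2} \frac{1}{\left(-6\right) 0 - 6} \left(291 - 6\right)} = \frac{1}{\frac{1}{2} \frac{1}{0 - 6} \left(291 + \left(0 - 6\right)\right)} = \frac{1}{\frac{1}{2} \frac{1}{-6} \left(291 - 6\right)} = \frac{1}{\frac{1}{2} \left(- \frac{1}{6}\right) 285} = \frac{1}{- \frac{95}{4}} = - \frac{4}{95}$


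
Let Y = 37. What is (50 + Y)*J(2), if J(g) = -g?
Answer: -174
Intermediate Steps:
(50 + Y)*J(2) = (50 + 37)*(-1*2) = 87*(-2) = -174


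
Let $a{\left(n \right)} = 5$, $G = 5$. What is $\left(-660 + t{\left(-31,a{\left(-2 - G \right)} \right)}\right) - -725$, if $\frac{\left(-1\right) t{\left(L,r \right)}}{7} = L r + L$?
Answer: $1367$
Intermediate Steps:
$t{\left(L,r \right)} = - 7 L - 7 L r$ ($t{\left(L,r \right)} = - 7 \left(L r + L\right) = - 7 \left(L + L r\right) = - 7 L - 7 L r$)
$\left(-660 + t{\left(-31,a{\left(-2 - G \right)} \right)}\right) - -725 = \left(-660 - - 217 \left(1 + 5\right)\right) - -725 = \left(-660 - \left(-217\right) 6\right) + 725 = \left(-660 + 1302\right) + 725 = 642 + 725 = 1367$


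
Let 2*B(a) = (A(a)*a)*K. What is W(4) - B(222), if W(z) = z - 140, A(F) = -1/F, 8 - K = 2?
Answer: -133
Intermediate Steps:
K = 6 (K = 8 - 1*2 = 8 - 2 = 6)
W(z) = -140 + z
B(a) = -3 (B(a) = (((-1/a)*a)*6)/2 = (-1*6)/2 = (½)*(-6) = -3)
W(4) - B(222) = (-140 + 4) - 1*(-3) = -136 + 3 = -133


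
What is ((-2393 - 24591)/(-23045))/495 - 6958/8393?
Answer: -1027861594/1243392975 ≈ -0.82666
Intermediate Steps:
((-2393 - 24591)/(-23045))/495 - 6958/8393 = -26984*(-1/23045)*(1/495) - 6958*1/8393 = (26984/23045)*(1/495) - 994/1199 = 26984/11407275 - 994/1199 = -1027861594/1243392975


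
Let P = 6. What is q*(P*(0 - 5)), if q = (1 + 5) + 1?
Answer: -210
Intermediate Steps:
q = 7 (q = 6 + 1 = 7)
q*(P*(0 - 5)) = 7*(6*(0 - 5)) = 7*(6*(-5)) = 7*(-30) = -210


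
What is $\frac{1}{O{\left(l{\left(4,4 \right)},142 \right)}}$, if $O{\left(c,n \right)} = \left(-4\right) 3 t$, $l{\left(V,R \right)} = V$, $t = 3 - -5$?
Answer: $- \frac{1}{96} \approx -0.010417$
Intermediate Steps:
$t = 8$ ($t = 3 + 5 = 8$)
$O{\left(c,n \right)} = -96$ ($O{\left(c,n \right)} = \left(-4\right) 3 \cdot 8 = \left(-12\right) 8 = -96$)
$\frac{1}{O{\left(l{\left(4,4 \right)},142 \right)}} = \frac{1}{-96} = - \frac{1}{96}$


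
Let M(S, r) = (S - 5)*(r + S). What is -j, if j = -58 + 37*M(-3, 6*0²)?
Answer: -830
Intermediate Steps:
M(S, r) = (-5 + S)*(S + r)
j = 830 (j = -58 + 37*((-3)² - 5*(-3) - 30*0² - 18*0²) = -58 + 37*(9 + 15 - 30*0 - 18*0) = -58 + 37*(9 + 15 - 5*0 - 3*0) = -58 + 37*(9 + 15 + 0 + 0) = -58 + 37*24 = -58 + 888 = 830)
-j = -1*830 = -830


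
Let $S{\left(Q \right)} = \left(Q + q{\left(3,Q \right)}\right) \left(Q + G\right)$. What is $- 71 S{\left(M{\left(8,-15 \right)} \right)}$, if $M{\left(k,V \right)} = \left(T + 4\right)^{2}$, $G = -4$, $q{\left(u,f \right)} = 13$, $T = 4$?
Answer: $-328020$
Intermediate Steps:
$M{\left(k,V \right)} = 64$ ($M{\left(k,V \right)} = \left(4 + 4\right)^{2} = 8^{2} = 64$)
$S{\left(Q \right)} = \left(-4 + Q\right) \left(13 + Q\right)$ ($S{\left(Q \right)} = \left(Q + 13\right) \left(Q - 4\right) = \left(13 + Q\right) \left(-4 + Q\right) = \left(-4 + Q\right) \left(13 + Q\right)$)
$- 71 S{\left(M{\left(8,-15 \right)} \right)} = - 71 \left(-52 + 64^{2} + 9 \cdot 64\right) = - 71 \left(-52 + 4096 + 576\right) = \left(-71\right) 4620 = -328020$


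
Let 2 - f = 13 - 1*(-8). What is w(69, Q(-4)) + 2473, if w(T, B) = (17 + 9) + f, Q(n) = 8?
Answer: 2480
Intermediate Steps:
f = -19 (f = 2 - (13 - 1*(-8)) = 2 - (13 + 8) = 2 - 1*21 = 2 - 21 = -19)
w(T, B) = 7 (w(T, B) = (17 + 9) - 19 = 26 - 19 = 7)
w(69, Q(-4)) + 2473 = 7 + 2473 = 2480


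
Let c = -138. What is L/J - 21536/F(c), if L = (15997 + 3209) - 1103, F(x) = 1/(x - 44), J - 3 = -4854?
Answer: 19013728649/4851 ≈ 3.9195e+6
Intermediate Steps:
J = -4851 (J = 3 - 4854 = -4851)
F(x) = 1/(-44 + x)
L = 18103 (L = 19206 - 1103 = 18103)
L/J - 21536/F(c) = 18103/(-4851) - 21536/(1/(-44 - 138)) = 18103*(-1/4851) - 21536/(1/(-182)) = -18103/4851 - 21536/(-1/182) = -18103/4851 - 21536*(-182) = -18103/4851 + 3919552 = 19013728649/4851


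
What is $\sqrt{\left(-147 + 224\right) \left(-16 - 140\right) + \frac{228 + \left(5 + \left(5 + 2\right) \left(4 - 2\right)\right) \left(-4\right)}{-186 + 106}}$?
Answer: $\frac{i \sqrt{1201390}}{10} \approx 109.61 i$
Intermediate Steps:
$\sqrt{\left(-147 + 224\right) \left(-16 - 140\right) + \frac{228 + \left(5 + \left(5 + 2\right) \left(4 - 2\right)\right) \left(-4\right)}{-186 + 106}} = \sqrt{77 \left(-156\right) + \frac{228 + \left(5 + 7 \cdot 2\right) \left(-4\right)}{-80}} = \sqrt{-12012 + \left(228 + \left(5 + 14\right) \left(-4\right)\right) \left(- \frac{1}{80}\right)} = \sqrt{-12012 + \left(228 + 19 \left(-4\right)\right) \left(- \frac{1}{80}\right)} = \sqrt{-12012 + \left(228 - 76\right) \left(- \frac{1}{80}\right)} = \sqrt{-12012 + 152 \left(- \frac{1}{80}\right)} = \sqrt{-12012 - \frac{19}{10}} = \sqrt{- \frac{120139}{10}} = \frac{i \sqrt{1201390}}{10}$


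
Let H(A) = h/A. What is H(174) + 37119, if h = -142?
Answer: 3229282/87 ≈ 37118.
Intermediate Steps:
H(A) = -142/A
H(174) + 37119 = -142/174 + 37119 = -142*1/174 + 37119 = -71/87 + 37119 = 3229282/87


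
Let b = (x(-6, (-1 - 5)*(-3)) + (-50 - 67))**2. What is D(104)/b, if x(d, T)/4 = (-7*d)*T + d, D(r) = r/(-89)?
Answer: -104/739740321 ≈ -1.4059e-7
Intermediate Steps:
D(r) = -r/89 (D(r) = r*(-1/89) = -r/89)
x(d, T) = 4*d - 28*T*d (x(d, T) = 4*((-7*d)*T + d) = 4*(-7*T*d + d) = 4*(d - 7*T*d) = 4*d - 28*T*d)
b = 8311689 (b = (4*(-6)*(1 - 7*(-1 - 5)*(-3)) + (-50 - 67))**2 = (4*(-6)*(1 - (-42)*(-3)) - 117)**2 = (4*(-6)*(1 - 7*18) - 117)**2 = (4*(-6)*(1 - 126) - 117)**2 = (4*(-6)*(-125) - 117)**2 = (3000 - 117)**2 = 2883**2 = 8311689)
D(104)/b = -1/89*104/8311689 = -104/89*1/8311689 = -104/739740321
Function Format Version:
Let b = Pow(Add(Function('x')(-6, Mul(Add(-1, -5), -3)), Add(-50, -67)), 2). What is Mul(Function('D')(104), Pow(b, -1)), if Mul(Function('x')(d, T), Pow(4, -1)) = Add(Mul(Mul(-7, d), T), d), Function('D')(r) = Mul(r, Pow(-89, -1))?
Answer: Rational(-104, 739740321) ≈ -1.4059e-7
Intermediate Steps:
Function('D')(r) = Mul(Rational(-1, 89), r) (Function('D')(r) = Mul(r, Rational(-1, 89)) = Mul(Rational(-1, 89), r))
Function('x')(d, T) = Add(Mul(4, d), Mul(-28, T, d)) (Function('x')(d, T) = Mul(4, Add(Mul(Mul(-7, d), T), d)) = Mul(4, Add(Mul(-7, T, d), d)) = Mul(4, Add(d, Mul(-7, T, d))) = Add(Mul(4, d), Mul(-28, T, d)))
b = 8311689 (b = Pow(Add(Mul(4, -6, Add(1, Mul(-7, Mul(Add(-1, -5), -3)))), Add(-50, -67)), 2) = Pow(Add(Mul(4, -6, Add(1, Mul(-7, Mul(-6, -3)))), -117), 2) = Pow(Add(Mul(4, -6, Add(1, Mul(-7, 18))), -117), 2) = Pow(Add(Mul(4, -6, Add(1, -126)), -117), 2) = Pow(Add(Mul(4, -6, -125), -117), 2) = Pow(Add(3000, -117), 2) = Pow(2883, 2) = 8311689)
Mul(Function('D')(104), Pow(b, -1)) = Mul(Mul(Rational(-1, 89), 104), Pow(8311689, -1)) = Mul(Rational(-104, 89), Rational(1, 8311689)) = Rational(-104, 739740321)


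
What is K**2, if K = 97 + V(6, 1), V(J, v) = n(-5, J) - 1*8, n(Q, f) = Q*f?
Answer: 3481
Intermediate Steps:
V(J, v) = -8 - 5*J (V(J, v) = -5*J - 1*8 = -5*J - 8 = -8 - 5*J)
K = 59 (K = 97 + (-8 - 5*6) = 97 + (-8 - 30) = 97 - 38 = 59)
K**2 = 59**2 = 3481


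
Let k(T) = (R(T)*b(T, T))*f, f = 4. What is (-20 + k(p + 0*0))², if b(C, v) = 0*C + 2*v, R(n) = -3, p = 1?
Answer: 1936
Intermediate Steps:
b(C, v) = 2*v (b(C, v) = 0 + 2*v = 2*v)
k(T) = -24*T (k(T) = -6*T*4 = -24*T)
(-20 + k(p + 0*0))² = (-20 - 24*(1 + 0*0))² = (-20 - 24*(1 + 0))² = (-20 - 24*1)² = (-20 - 24)² = (-44)² = 1936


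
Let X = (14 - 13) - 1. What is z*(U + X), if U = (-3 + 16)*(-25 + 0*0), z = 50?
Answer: -16250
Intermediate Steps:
U = -325 (U = 13*(-25 + 0) = 13*(-25) = -325)
X = 0 (X = 1 - 1 = 0)
z*(U + X) = 50*(-325 + 0) = 50*(-325) = -16250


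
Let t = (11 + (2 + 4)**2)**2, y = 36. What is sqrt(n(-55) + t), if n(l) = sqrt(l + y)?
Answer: sqrt(2209 + I*sqrt(19)) ≈ 47.0 + 0.0464*I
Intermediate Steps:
n(l) = sqrt(36 + l) (n(l) = sqrt(l + 36) = sqrt(36 + l))
t = 2209 (t = (11 + 6**2)**2 = (11 + 36)**2 = 47**2 = 2209)
sqrt(n(-55) + t) = sqrt(sqrt(36 - 55) + 2209) = sqrt(sqrt(-19) + 2209) = sqrt(I*sqrt(19) + 2209) = sqrt(2209 + I*sqrt(19))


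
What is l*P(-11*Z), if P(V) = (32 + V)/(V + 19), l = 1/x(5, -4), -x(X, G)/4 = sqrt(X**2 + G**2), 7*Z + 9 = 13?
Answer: -45*sqrt(41)/3649 ≈ -0.078964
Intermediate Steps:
Z = 4/7 (Z = -9/7 + (1/7)*13 = -9/7 + 13/7 = 4/7 ≈ 0.57143)
x(X, G) = -4*sqrt(G**2 + X**2) (x(X, G) = -4*sqrt(X**2 + G**2) = -4*sqrt(G**2 + X**2))
l = -sqrt(41)/164 (l = 1/(-4*sqrt((-4)**2 + 5**2)) = 1/(-4*sqrt(16 + 25)) = 1/(-4*sqrt(41)) = -sqrt(41)/164 ≈ -0.039043)
P(V) = (32 + V)/(19 + V)
l*P(-11*Z) = (-sqrt(41)/164)*((32 - 11*4/7)/(19 - 11*4/7)) = (-sqrt(41)/164)*((32 - 44/7)/(19 - 44/7)) = (-sqrt(41)/164)*((180/7)/(89/7)) = (-sqrt(41)/164)*((7/89)*(180/7)) = -sqrt(41)/164*(180/89) = -45*sqrt(41)/3649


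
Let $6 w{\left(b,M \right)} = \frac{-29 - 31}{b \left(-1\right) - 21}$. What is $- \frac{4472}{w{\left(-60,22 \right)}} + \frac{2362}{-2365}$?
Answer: $\frac{8249026}{473} \approx 17440.0$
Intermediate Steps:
$w{\left(b,M \right)} = - \frac{10}{-21 - b}$ ($w{\left(b,M \right)} = \frac{\left(-29 - 31\right) \frac{1}{b \left(-1\right) - 21}}{6} = \frac{\left(-60\right) \frac{1}{- b - 21}}{6} = \frac{\left(-60\right) \frac{1}{-21 - b}}{6} = - \frac{10}{-21 - b}$)
$- \frac{4472}{w{\left(-60,22 \right)}} + \frac{2362}{-2365} = - \frac{4472}{10 \frac{1}{21 - 60}} + \frac{2362}{-2365} = - \frac{4472}{10 \frac{1}{-39}} + 2362 \left(- \frac{1}{2365}\right) = - \frac{4472}{10 \left(- \frac{1}{39}\right)} - \frac{2362}{2365} = - \frac{4472}{- \frac{10}{39}} - \frac{2362}{2365} = \left(-4472\right) \left(- \frac{39}{10}\right) - \frac{2362}{2365} = \frac{87204}{5} - \frac{2362}{2365} = \frac{8249026}{473}$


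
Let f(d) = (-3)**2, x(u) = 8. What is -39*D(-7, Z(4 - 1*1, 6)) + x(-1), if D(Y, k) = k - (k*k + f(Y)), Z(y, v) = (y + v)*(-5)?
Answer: 81089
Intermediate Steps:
Z(y, v) = -5*v - 5*y (Z(y, v) = (v + y)*(-5) = -5*v - 5*y)
f(d) = 9
D(Y, k) = -9 + k - k**2 (D(Y, k) = k - (k*k + 9) = k - (k**2 + 9) = k - (9 + k**2) = k + (-9 - k**2) = -9 + k - k**2)
-39*D(-7, Z(4 - 1*1, 6)) + x(-1) = -39*(-9 + (-5*6 - 5*(4 - 1*1)) - (-5*6 - 5*(4 - 1*1))**2) + 8 = -39*(-9 + (-30 - 5*(4 - 1)) - (-30 - 5*(4 - 1))**2) + 8 = -39*(-9 + (-30 - 5*3) - (-30 - 5*3)**2) + 8 = -39*(-9 + (-30 - 15) - (-30 - 15)**2) + 8 = -39*(-9 - 45 - 1*(-45)**2) + 8 = -39*(-9 - 45 - 1*2025) + 8 = -39*(-9 - 45 - 2025) + 8 = -39*(-2079) + 8 = 81081 + 8 = 81089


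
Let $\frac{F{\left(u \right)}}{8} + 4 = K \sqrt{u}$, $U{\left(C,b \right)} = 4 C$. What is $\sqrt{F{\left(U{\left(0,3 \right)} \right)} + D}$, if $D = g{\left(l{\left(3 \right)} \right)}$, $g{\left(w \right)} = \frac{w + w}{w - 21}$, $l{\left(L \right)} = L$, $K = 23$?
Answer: $\frac{i \sqrt{291}}{3} \approx 5.6862 i$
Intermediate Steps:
$F{\left(u \right)} = -32 + 184 \sqrt{u}$ ($F{\left(u \right)} = -32 + 8 \cdot 23 \sqrt{u} = -32 + 184 \sqrt{u}$)
$g{\left(w \right)} = \frac{2 w}{-21 + w}$
$D = - \frac{1}{3}$ ($D = 2 \cdot 3 \frac{1}{-21 + 3} = 2 \cdot 3 \frac{1}{-18} = 2 \cdot 3 \left(- \frac{1}{18}\right) = - \frac{1}{3} \approx -0.33333$)
$\sqrt{F{\left(U{\left(0,3 \right)} \right)} + D} = \sqrt{\left(-32 + 184 \sqrt{4 \cdot 0}\right) - \frac{1}{3}} = \sqrt{\left(-32 + 184 \sqrt{0}\right) - \frac{1}{3}} = \sqrt{\left(-32 + 184 \cdot 0\right) - \frac{1}{3}} = \sqrt{\left(-32 + 0\right) - \frac{1}{3}} = \sqrt{-32 - \frac{1}{3}} = \sqrt{- \frac{97}{3}} = \frac{i \sqrt{291}}{3}$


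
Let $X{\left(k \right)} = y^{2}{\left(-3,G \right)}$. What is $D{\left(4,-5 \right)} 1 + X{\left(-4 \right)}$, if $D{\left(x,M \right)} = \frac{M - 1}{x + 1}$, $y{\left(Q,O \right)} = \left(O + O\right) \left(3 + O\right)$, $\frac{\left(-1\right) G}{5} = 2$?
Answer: $\frac{97994}{5} \approx 19599.0$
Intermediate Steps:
$G = -10$ ($G = \left(-5\right) 2 = -10$)
$y{\left(Q,O \right)} = 2 O \left(3 + O\right)$
$X{\left(k \right)} = 19600$ ($X{\left(k \right)} = \left(2 \left(-10\right) \left(3 - 10\right)\right)^{2} = \left(2 \left(-10\right) \left(-7\right)\right)^{2} = 140^{2} = 19600$)
$D{\left(x,M \right)} = \frac{-1 + M}{1 + x}$
$D{\left(4,-5 \right)} 1 + X{\left(-4 \right)} = \frac{-1 - 5}{1 + 4} \cdot 1 + 19600 = \frac{1}{5} \left(-6\right) 1 + 19600 = \left(- \frac{6}{5}\right) 1 + 19600 = - \frac{6}{5} + 19600 = \frac{97994}{5}$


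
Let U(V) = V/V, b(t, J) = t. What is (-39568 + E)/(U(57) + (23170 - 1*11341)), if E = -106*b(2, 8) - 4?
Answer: -19892/5915 ≈ -3.3630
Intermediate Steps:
U(V) = 1
E = -216 (E = -106*2 - 4 = -212 - 4 = -216)
(-39568 + E)/(U(57) + (23170 - 1*11341)) = (-39568 - 216)/(1 + (23170 - 1*11341)) = -39784/(1 + (23170 - 11341)) = -39784/(1 + 11829) = -39784/11830 = -39784*1/11830 = -19892/5915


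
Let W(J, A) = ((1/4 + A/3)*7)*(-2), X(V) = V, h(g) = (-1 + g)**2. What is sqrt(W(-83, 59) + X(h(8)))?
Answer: I*sqrt(8274)/6 ≈ 15.16*I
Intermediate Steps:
W(J, A) = -7/2 - 14*A/3 (W(J, A) = ((1*(1/4) + A*(1/3))*7)*(-2) = ((1/4 + A/3)*7)*(-2) = (7/4 + 7*A/3)*(-2) = -7/2 - 14*A/3)
sqrt(W(-83, 59) + X(h(8))) = sqrt((-7/2 - 14/3*59) + (-1 + 8)**2) = sqrt((-7/2 - 826/3) + 7**2) = sqrt(-1673/6 + 49) = sqrt(-1379/6) = I*sqrt(8274)/6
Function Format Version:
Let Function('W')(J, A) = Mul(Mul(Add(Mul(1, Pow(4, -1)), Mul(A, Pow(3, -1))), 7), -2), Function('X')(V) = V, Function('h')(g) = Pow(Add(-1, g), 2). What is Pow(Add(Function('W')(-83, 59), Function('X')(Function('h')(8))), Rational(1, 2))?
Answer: Mul(Rational(1, 6), I, Pow(8274, Rational(1, 2))) ≈ Mul(15.160, I)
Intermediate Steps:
Function('W')(J, A) = Add(Rational(-7, 2), Mul(Rational(-14, 3), A)) (Function('W')(J, A) = Mul(Mul(Add(Mul(1, Rational(1, 4)), Mul(A, Rational(1, 3))), 7), -2) = Mul(Mul(Add(Rational(1, 4), Mul(Rational(1, 3), A)), 7), -2) = Mul(Add(Rational(7, 4), Mul(Rational(7, 3), A)), -2) = Add(Rational(-7, 2), Mul(Rational(-14, 3), A)))
Pow(Add(Function('W')(-83, 59), Function('X')(Function('h')(8))), Rational(1, 2)) = Pow(Add(Add(Rational(-7, 2), Mul(Rational(-14, 3), 59)), Pow(Add(-1, 8), 2)), Rational(1, 2)) = Pow(Add(Add(Rational(-7, 2), Rational(-826, 3)), Pow(7, 2)), Rational(1, 2)) = Pow(Add(Rational(-1673, 6), 49), Rational(1, 2)) = Pow(Rational(-1379, 6), Rational(1, 2)) = Mul(Rational(1, 6), I, Pow(8274, Rational(1, 2)))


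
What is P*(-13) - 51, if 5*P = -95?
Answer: 196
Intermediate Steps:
P = -19 (P = (⅕)*(-95) = -19)
P*(-13) - 51 = -19*(-13) - 51 = 247 - 51 = 196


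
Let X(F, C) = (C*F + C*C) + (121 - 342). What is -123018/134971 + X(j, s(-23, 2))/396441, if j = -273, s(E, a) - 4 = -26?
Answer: -47923245739/53508038211 ≈ -0.89563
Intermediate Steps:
s(E, a) = -22 (s(E, a) = 4 - 26 = -22)
X(F, C) = -221 + C² + C*F (X(F, C) = (C*F + C²) - 221 = (C² + C*F) - 221 = -221 + C² + C*F)
-123018/134971 + X(j, s(-23, 2))/396441 = -123018/134971 + (-221 + (-22)² - 22*(-273))/396441 = -123018*1/134971 + (-221 + 484 + 6006)*(1/396441) = -123018/134971 + 6269*(1/396441) = -123018/134971 + 6269/396441 = -47923245739/53508038211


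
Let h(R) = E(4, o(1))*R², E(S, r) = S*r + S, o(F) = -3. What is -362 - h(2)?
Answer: -330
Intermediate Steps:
E(S, r) = S + S*r
h(R) = -8*R² (h(R) = (4*(1 - 3))*R² = (4*(-2))*R² = -8*R²)
-362 - h(2) = -362 - (-8)*2² = -362 - (-8)*4 = -362 - 1*(-32) = -362 + 32 = -330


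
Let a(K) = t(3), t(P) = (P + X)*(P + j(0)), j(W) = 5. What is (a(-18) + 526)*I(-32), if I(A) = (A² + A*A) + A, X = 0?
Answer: 1108800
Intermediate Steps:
t(P) = P*(5 + P) (t(P) = (P + 0)*(P + 5) = P*(5 + P))
I(A) = A + 2*A² (I(A) = (A² + A²) + A = 2*A² + A = A + 2*A²)
a(K) = 24 (a(K) = 3*(5 + 3) = 3*8 = 24)
(a(-18) + 526)*I(-32) = (24 + 526)*(-32*(1 + 2*(-32))) = 550*(-32*(1 - 64)) = 550*(-32*(-63)) = 550*2016 = 1108800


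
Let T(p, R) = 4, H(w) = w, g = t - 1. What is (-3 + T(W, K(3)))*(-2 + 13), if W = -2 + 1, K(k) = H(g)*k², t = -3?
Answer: 11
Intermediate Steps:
g = -4 (g = -3 - 1 = -4)
K(k) = -4*k²
W = -1
(-3 + T(W, K(3)))*(-2 + 13) = (-3 + 4)*(-2 + 13) = 1*11 = 11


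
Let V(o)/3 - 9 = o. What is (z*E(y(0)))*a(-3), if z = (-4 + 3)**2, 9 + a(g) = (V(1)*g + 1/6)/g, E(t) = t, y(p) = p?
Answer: 0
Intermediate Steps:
V(o) = 27 + 3*o
a(g) = -9 + (1/6 + 30*g)/g (a(g) = -9 + ((27 + 3*1)*g + 1/6)/g = -9 + ((27 + 3)*g + 1/6)/g = -9 + (30*g + 1/6)/g = -9 + (1/6 + 30*g)/g)
z = 1 (z = (-1)**2 = 1)
(z*E(y(0)))*a(-3) = (1*0)*(21 + (1/6)/(-3)) = 0*(21 + (1/6)*(-1/3)) = 0*(21 - 1/18) = 0*(377/18) = 0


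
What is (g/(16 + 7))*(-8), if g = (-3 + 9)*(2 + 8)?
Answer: -480/23 ≈ -20.870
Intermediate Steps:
g = 60 (g = 6*10 = 60)
(g/(16 + 7))*(-8) = (60/(16 + 7))*(-8) = (60/23)*(-8) = -480/23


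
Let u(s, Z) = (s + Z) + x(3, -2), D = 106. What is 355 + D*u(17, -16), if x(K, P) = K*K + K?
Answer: 1733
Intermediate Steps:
x(K, P) = K + K² (x(K, P) = K² + K = K + K²)
u(s, Z) = 12 + Z + s (u(s, Z) = (s + Z) + 3*(1 + 3) = (Z + s) + 3*4 = (Z + s) + 12 = 12 + Z + s)
355 + D*u(17, -16) = 355 + 106*(12 - 16 + 17) = 355 + 106*13 = 355 + 1378 = 1733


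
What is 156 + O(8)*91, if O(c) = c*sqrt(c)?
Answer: 156 + 1456*sqrt(2) ≈ 2215.1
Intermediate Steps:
O(c) = c**(3/2)
156 + O(8)*91 = 156 + 8**(3/2)*91 = 156 + (16*sqrt(2))*91 = 156 + 1456*sqrt(2)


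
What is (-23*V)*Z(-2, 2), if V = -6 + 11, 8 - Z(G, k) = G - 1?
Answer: -1265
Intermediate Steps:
Z(G, k) = 9 - G (Z(G, k) = 8 - (G - 1) = 8 - (-1 + G) = 8 + (1 - G) = 9 - G)
V = 5
(-23*V)*Z(-2, 2) = (-23*5)*(9 - 1*(-2)) = -115*(9 + 2) = -115*11 = -1265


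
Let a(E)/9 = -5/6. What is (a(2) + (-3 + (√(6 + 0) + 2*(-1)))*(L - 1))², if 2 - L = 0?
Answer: 649/4 - 25*√6 ≈ 101.01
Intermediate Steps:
L = 2 (L = 2 - 1*0 = 2 + 0 = 2)
a(E) = -15/2 (a(E) = 9*(-5/6) = 9*(-5*⅙) = 9*(-⅚) = -15/2)
(a(2) + (-3 + (√(6 + 0) + 2*(-1)))*(L - 1))² = (-15/2 + (-3 + (√(6 + 0) + 2*(-1)))*(2 - 1))² = (-15/2 + (-3 + (√6 - 2))*1)² = (-15/2 + (-3 + (-2 + √6))*1)² = (-15/2 + (-5 + √6)*1)² = (-15/2 + (-5 + √6))² = (-25/2 + √6)²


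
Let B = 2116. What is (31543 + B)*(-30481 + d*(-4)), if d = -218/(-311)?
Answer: -319102904117/311 ≈ -1.0261e+9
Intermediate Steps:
d = 218/311 (d = -218*(-1/311) = 218/311 ≈ 0.70096)
(31543 + B)*(-30481 + d*(-4)) = (31543 + 2116)*(-30481 + (218/311)*(-4)) = 33659*(-30481 - 872/311) = 33659*(-9480463/311) = -319102904117/311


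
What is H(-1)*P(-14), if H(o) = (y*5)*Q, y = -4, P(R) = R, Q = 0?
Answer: 0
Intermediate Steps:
H(o) = 0 (H(o) = -4*5*0 = -20*0 = 0)
H(-1)*P(-14) = 0*(-14) = 0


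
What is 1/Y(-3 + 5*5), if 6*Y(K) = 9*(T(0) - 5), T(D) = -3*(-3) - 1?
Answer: 2/9 ≈ 0.22222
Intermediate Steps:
T(D) = 8 (T(D) = 9 - 1 = 8)
Y(K) = 9/2 (Y(K) = (9*(8 - 5))/6 = (9*3)/6 = (⅙)*27 = 9/2)
1/Y(-3 + 5*5) = 1/(9/2) = 2/9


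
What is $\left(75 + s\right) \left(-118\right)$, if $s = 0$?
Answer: $-8850$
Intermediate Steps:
$\left(75 + s\right) \left(-118\right) = \left(75 + 0\right) \left(-118\right) = 75 \left(-118\right) = -8850$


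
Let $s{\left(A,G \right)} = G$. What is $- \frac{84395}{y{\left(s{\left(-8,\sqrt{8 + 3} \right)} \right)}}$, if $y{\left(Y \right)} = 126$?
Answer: $- \frac{84395}{126} \approx -669.8$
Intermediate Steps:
$- \frac{84395}{y{\left(s{\left(-8,\sqrt{8 + 3} \right)} \right)}} = - \frac{84395}{126}$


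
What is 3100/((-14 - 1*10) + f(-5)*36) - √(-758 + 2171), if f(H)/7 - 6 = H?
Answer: 775/57 - 3*√157 ≈ -23.993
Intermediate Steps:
f(H) = 42 + 7*H
3100/((-14 - 1*10) + f(-5)*36) - √(-758 + 2171) = 3100/((-14 - 1*10) + (42 + 7*(-5))*36) - √(-758 + 2171) = 3100/((-14 - 10) + (42 - 35)*36) - √1413 = 3100/(-24 + 7*36) - 3*√157 = 3100/(-24 + 252) - 3*√157 = 3100/228 - 3*√157 = 3100*(1/228) - 3*√157 = 775/57 - 3*√157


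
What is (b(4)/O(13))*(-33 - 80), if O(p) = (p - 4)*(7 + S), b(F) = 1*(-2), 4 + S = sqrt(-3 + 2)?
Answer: 113/15 - 113*I/45 ≈ 7.5333 - 2.5111*I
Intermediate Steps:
S = -4 + I (S = -4 + sqrt(-3 + 2) = -4 + sqrt(-1) = -4 + I ≈ -4.0 + 1.0*I)
b(F) = -2
O(p) = (-4 + p)*(3 + I) (O(p) = (p - 4)*(7 + (-4 + I)) = (-4 + p)*(3 + I))
(b(4)/O(13))*(-33 - 80) = (-2/(-12 - 4*I + 13*(3 + I)))*(-33 - 80) = -2/(-12 - 4*I + (39 + 13*I))*(-113) = -2*(27 - 9*I)/810*(-113) = -(27 - 9*I)/405*(-113) = 113*(27 - 9*I)/405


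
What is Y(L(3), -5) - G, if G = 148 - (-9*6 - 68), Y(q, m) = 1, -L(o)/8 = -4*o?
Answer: -269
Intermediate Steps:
L(o) = 32*o (L(o) = -(-32)*o = 32*o)
G = 270 (G = 148 - (-54 - 68) = 148 - 1*(-122) = 148 + 122 = 270)
Y(L(3), -5) - G = 1 - 1*270 = 1 - 270 = -269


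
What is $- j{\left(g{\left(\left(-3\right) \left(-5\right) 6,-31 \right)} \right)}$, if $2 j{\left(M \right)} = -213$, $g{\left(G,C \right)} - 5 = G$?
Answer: $\frac{213}{2} \approx 106.5$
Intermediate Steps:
$g{\left(G,C \right)} = 5 + G$
$j{\left(M \right)} = - \frac{213}{2}$ ($j{\left(M \right)} = \frac{1}{2} \left(-213\right) = - \frac{213}{2}$)
$- j{\left(g{\left(\left(-3\right) \left(-5\right) 6,-31 \right)} \right)} = \left(-1\right) \left(- \frac{213}{2}\right) = \frac{213}{2}$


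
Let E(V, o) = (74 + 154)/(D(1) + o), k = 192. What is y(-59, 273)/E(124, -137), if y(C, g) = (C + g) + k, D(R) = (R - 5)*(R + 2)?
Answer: -30247/114 ≈ -265.32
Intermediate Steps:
D(R) = (-5 + R)*(2 + R)
E(V, o) = 228/(-12 + o) (E(V, o) = (74 + 154)/((-10 + 1² - 3*1) + o) = 228/((-10 + 1 - 3) + o) = 228/(-12 + o))
y(C, g) = 192 + C + g (y(C, g) = (C + g) + 192 = 192 + C + g)
y(-59, 273)/E(124, -137) = (192 - 59 + 273)/((228/(-12 - 137))) = 406/((228/(-149))) = 406/((228*(-1/149))) = 406/(-228/149) = 406*(-149/228) = -30247/114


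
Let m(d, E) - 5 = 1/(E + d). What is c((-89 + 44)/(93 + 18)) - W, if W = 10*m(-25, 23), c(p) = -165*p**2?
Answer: -98730/1369 ≈ -72.118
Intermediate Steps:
m(d, E) = 5 + 1/(E + d)
W = 45 (W = 10*((1 + 5*23 + 5*(-25))/(23 - 25)) = 10*((1 + 115 - 125)/(-2)) = 10*(-1/2*(-9)) = 10*(9/2) = 45)
c((-89 + 44)/(93 + 18)) - W = -165*(-89 + 44)**2/(93 + 18)**2 - 1*45 = -165*(-45/111)**2 - 45 = -165*(-45*1/111)**2 - 45 = -165*(-15/37)**2 - 45 = -165*225/1369 - 45 = -37125/1369 - 45 = -98730/1369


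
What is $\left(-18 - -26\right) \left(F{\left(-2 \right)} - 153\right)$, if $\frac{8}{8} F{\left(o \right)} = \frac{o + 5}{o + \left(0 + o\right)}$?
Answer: $-1230$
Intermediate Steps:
$F{\left(o \right)} = \frac{5 + o}{2 o}$ ($F{\left(o \right)} = \frac{o + 5}{o + \left(0 + o\right)} = \frac{5 + o}{o + o} = \frac{5 + o}{2 o}$)
$\left(-18 - -26\right) \left(F{\left(-2 \right)} - 153\right) = \left(-18 - -26\right) \left(\frac{5 - 2}{2 \left(-2\right)} - 153\right) = \left(-18 + 26\right) \left(\frac{1}{2} \left(- \frac{1}{2}\right) 3 - 153\right) = 8 \left(- \frac{3}{4} - 153\right) = 8 \left(- \frac{615}{4}\right) = -1230$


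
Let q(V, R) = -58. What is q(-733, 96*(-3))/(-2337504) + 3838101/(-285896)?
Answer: -43132499317/3212899248 ≈ -13.425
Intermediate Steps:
q(-733, 96*(-3))/(-2337504) + 3838101/(-285896) = -58/(-2337504) + 3838101/(-285896) = -58*(-1/2337504) + 3838101*(-1/285896) = 29/1168752 - 3838101/285896 = -43132499317/3212899248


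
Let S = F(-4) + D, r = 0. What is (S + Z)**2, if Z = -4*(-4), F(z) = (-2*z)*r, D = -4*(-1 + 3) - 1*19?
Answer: 121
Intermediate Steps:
D = -27 (D = -4*2 - 19 = -8 - 19 = -27)
F(z) = 0 (F(z) = -2*z*0 = 0)
S = -27 (S = 0 - 27 = -27)
Z = 16
(S + Z)**2 = (-27 + 16)**2 = (-11)**2 = 121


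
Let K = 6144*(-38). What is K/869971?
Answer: -233472/869971 ≈ -0.26837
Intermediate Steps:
K = -233472
K/869971 = -233472/869971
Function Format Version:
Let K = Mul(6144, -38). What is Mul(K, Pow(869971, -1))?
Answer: Rational(-233472, 869971) ≈ -0.26837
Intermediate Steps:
K = -233472
Mul(K, Pow(869971, -1)) = Mul(-233472, Pow(869971, -1)) = Mul(-233472, Rational(1, 869971)) = Rational(-233472, 869971)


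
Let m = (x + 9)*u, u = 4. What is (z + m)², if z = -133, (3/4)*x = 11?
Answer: 13225/9 ≈ 1469.4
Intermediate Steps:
x = 44/3 (x = (4/3)*11 = 44/3 ≈ 14.667)
m = 284/3 (m = (44/3 + 9)*4 = (71/3)*4 = 284/3 ≈ 94.667)
(z + m)² = (-133 + 284/3)² = (-115/3)² = 13225/9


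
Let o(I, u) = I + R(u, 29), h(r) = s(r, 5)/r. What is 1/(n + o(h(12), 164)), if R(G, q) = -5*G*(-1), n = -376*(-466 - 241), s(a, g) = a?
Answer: 1/266653 ≈ 3.7502e-6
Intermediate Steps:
n = 265832 (n = -376*(-707) = 265832)
R(G, q) = 5*G
h(r) = 1 (h(r) = r/r = 1)
o(I, u) = I + 5*u
1/(n + o(h(12), 164)) = 1/(265832 + (1 + 5*164)) = 1/(265832 + (1 + 820)) = 1/(265832 + 821) = 1/266653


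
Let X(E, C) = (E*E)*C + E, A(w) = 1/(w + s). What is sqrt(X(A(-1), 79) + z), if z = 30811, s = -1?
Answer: sqrt(123321)/2 ≈ 175.59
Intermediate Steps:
A(w) = 1/(-1 + w) (A(w) = 1/(w - 1) = 1/(-1 + w))
X(E, C) = E + C*E**2 (X(E, C) = E**2*C + E = C*E**2 + E = E + C*E**2)
sqrt(X(A(-1), 79) + z) = sqrt((1 + 79/(-1 - 1))/(-1 - 1) + 30811) = sqrt((1 + 79/(-2))/(-2) + 30811) = sqrt(-(1 + 79*(-1/2))/2 + 30811) = sqrt(-(1 - 79/2)/2 + 30811) = sqrt(-1/2*(-77/2) + 30811) = sqrt(77/4 + 30811) = sqrt(123321/4) = sqrt(123321)/2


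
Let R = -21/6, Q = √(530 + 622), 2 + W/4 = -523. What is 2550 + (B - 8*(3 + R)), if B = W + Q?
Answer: 454 + 24*√2 ≈ 487.94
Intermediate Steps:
W = -2100 (W = -8 + 4*(-523) = -8 - 2092 = -2100)
Q = 24*√2 (Q = √1152 = 24*√2 ≈ 33.941)
R = -7/2 (R = -21*⅙ = -7/2 ≈ -3.5000)
B = -2100 + 24*√2 ≈ -2066.1
2550 + (B - 8*(3 + R)) = 2550 + ((-2100 + 24*√2) - 8*(3 - 7/2)) = 2550 + ((-2100 + 24*√2) - 8*(-1)/2) = 2550 + ((-2100 + 24*√2) - 1*(-4)) = 2550 + ((-2100 + 24*√2) + 4) = 2550 + (-2096 + 24*√2) = 454 + 24*√2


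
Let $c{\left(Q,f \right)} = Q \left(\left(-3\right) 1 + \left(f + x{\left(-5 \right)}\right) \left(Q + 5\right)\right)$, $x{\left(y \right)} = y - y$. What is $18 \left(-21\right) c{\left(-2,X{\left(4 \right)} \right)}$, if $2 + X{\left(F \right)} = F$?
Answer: $2268$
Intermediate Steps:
$x{\left(y \right)} = 0$
$X{\left(F \right)} = -2 + F$
$c{\left(Q,f \right)} = Q \left(-3 + f \left(5 + Q\right)\right)$ ($c{\left(Q,f \right)} = Q \left(\left(-3\right) 1 + \left(f + 0\right) \left(Q + 5\right)\right) = Q \left(-3 + f \left(5 + Q\right)\right)$)
$18 \left(-21\right) c{\left(-2,X{\left(4 \right)} \right)} = 18 \left(-21\right) \left(- 2 \left(-3 + 5 \left(-2 + 4\right) - 2 \left(-2 + 4\right)\right)\right) = - 378 \left(- 2 \left(-3 + 5 \cdot 2 - 4\right)\right) = - 378 \left(- 2 \left(-3 + 10 - 4\right)\right) = - 378 \left(\left(-2\right) 3\right) = \left(-378\right) \left(-6\right) = 2268$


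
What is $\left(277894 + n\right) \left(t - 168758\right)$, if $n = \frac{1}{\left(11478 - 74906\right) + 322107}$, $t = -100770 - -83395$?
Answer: $- \frac{13380234367511591}{258679} \approx -5.1725 \cdot 10^{10}$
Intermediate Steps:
$t = -17375$ ($t = -100770 + 83395 = -17375$)
$n = \frac{1}{258679}$ ($n = \frac{1}{-63428 + 322107} = \frac{1}{258679} \approx 3.8658 \cdot 10^{-6}$)
$\left(277894 + n\right) \left(t - 168758\right) = \left(277894 + \frac{1}{258679}\right) \left(-17375 - 168758\right) = \frac{71885342027}{258679} \left(-186133\right) = - \frac{13380234367511591}{258679}$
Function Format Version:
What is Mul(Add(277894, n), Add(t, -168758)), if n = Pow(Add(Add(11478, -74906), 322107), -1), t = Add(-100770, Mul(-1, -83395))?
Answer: Rational(-13380234367511591, 258679) ≈ -5.1725e+10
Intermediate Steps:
t = -17375 (t = Add(-100770, 83395) = -17375)
n = Rational(1, 258679) (n = Pow(Add(-63428, 322107), -1) = Pow(258679, -1) = Rational(1, 258679) ≈ 3.8658e-6)
Mul(Add(277894, n), Add(t, -168758)) = Mul(Add(277894, Rational(1, 258679)), Add(-17375, -168758)) = Mul(Rational(71885342027, 258679), -186133) = Rational(-13380234367511591, 258679)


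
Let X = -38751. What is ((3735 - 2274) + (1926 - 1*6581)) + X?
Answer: -41945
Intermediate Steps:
((3735 - 2274) + (1926 - 1*6581)) + X = ((3735 - 2274) + (1926 - 1*6581)) - 38751 = (1461 + (1926 - 6581)) - 38751 = (1461 - 4655) - 38751 = -3194 - 38751 = -41945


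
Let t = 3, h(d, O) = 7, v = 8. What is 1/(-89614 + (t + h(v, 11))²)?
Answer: -1/89514 ≈ -1.1171e-5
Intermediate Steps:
1/(-89614 + (t + h(v, 11))²) = 1/(-89614 + (3 + 7)²) = 1/(-89614 + 10²) = 1/(-89614 + 100) = 1/(-89514) = -1/89514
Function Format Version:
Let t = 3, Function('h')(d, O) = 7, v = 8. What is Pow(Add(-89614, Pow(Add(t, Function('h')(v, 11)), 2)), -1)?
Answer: Rational(-1, 89514) ≈ -1.1171e-5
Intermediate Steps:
Pow(Add(-89614, Pow(Add(t, Function('h')(v, 11)), 2)), -1) = Pow(Add(-89614, Pow(Add(3, 7), 2)), -1) = Pow(Add(-89614, Pow(10, 2)), -1) = Pow(Add(-89614, 100), -1) = Pow(-89514, -1) = Rational(-1, 89514)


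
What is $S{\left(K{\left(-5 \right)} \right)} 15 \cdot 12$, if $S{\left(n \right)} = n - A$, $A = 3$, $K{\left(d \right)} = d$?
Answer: $-1440$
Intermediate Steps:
$S{\left(n \right)} = -3 + n$ ($S{\left(n \right)} = n - 3 = -3 + n$)
$S{\left(K{\left(-5 \right)} \right)} 15 \cdot 12 = \left(-3 - 5\right) 15 \cdot 12 = \left(-8\right) 180 = -1440$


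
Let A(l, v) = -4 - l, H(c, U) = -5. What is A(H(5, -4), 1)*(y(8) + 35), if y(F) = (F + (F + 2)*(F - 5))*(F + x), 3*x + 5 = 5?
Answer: 339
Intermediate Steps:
x = 0 (x = -5/3 + (1/3)*5 = -5/3 + 5/3 = 0)
y(F) = F*(F + (-5 + F)*(2 + F)) (y(F) = (F + (F + 2)*(F - 5))*(F + 0) = (F + (2 + F)*(-5 + F))*F = (F + (-5 + F)*(2 + F))*F = F*(F + (-5 + F)*(2 + F)))
A(H(5, -4), 1)*(y(8) + 35) = (-4 - 1*(-5))*(8*(-10 + 8**2 - 2*8) + 35) = (-4 + 5)*(8*(-10 + 64 - 16) + 35) = 1*(8*38 + 35) = 1*(304 + 35) = 1*339 = 339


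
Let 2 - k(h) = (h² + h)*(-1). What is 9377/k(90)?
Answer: 9377/8192 ≈ 1.1447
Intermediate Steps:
k(h) = 2 + h + h² (k(h) = 2 - (h² + h)*(-1) = 2 - (h + h²)*(-1) = 2 - (-h - h²) = 2 + (h + h²) = 2 + h + h²)
9377/k(90) = 9377/(2 + 90 + 90²) = 9377/(2 + 90 + 8100) = 9377/8192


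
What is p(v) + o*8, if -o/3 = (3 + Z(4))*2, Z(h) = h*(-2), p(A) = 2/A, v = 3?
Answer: 722/3 ≈ 240.67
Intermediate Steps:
Z(h) = -2*h
o = 30 (o = -3*(3 - 2*4)*2 = -3*(3 - 8)*2 = -(-15)*2 = -3*(-10) = 30)
p(v) + o*8 = 2/3 + 30*8 = 2*(1/3) + 240 = 2/3 + 240 = 722/3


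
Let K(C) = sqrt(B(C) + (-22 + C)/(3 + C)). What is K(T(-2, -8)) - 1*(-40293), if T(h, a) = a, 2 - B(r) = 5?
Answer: 40293 + sqrt(3) ≈ 40295.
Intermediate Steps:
B(r) = -3 (B(r) = 2 - 1*5 = 2 - 5 = -3)
K(C) = sqrt(-3 + (-22 + C)/(3 + C))
K(T(-2, -8)) - 1*(-40293) = sqrt((-31 - 2*(-8))/(3 - 8)) - 1*(-40293) = sqrt((-31 + 16)/(-5)) + 40293 = sqrt(-1/5*(-15)) + 40293 = sqrt(3) + 40293 = 40293 + sqrt(3)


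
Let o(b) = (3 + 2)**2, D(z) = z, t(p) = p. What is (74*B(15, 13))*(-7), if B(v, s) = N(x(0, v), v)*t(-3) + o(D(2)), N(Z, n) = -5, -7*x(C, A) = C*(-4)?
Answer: -20720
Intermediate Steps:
x(C, A) = 4*C/7 (x(C, A) = -C*(-4)/7 = -(-4)*C/7 = 4*C/7)
o(b) = 25 (o(b) = 5**2 = 25)
B(v, s) = 40 (B(v, s) = -5*(-3) + 25 = 15 + 25 = 40)
(74*B(15, 13))*(-7) = (74*40)*(-7) = 2960*(-7) = -20720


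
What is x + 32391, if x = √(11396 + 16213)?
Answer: 32391 + √27609 ≈ 32557.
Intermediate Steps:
x = √27609 ≈ 166.16
x + 32391 = √27609 + 32391 = 32391 + √27609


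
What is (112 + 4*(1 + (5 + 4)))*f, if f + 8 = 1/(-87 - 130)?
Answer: -264024/217 ≈ -1216.7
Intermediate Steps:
f = -1737/217 (f = -8 + 1/(-87 - 130) = -8 + 1/(-217) = -8 - 1/217 = -1737/217 ≈ -8.0046)
(112 + 4*(1 + (5 + 4)))*f = (112 + 4*(1 + (5 + 4)))*(-1737/217) = (112 + 4*(1 + 9))*(-1737/217) = (112 + 4*10)*(-1737/217) = (112 + 40)*(-1737/217) = 152*(-1737/217) = -264024/217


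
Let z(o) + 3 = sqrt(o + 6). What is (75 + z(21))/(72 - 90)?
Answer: -4 - sqrt(3)/6 ≈ -4.2887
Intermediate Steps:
z(o) = -3 + sqrt(6 + o) (z(o) = -3 + sqrt(o + 6) = -3 + sqrt(6 + o))
(75 + z(21))/(72 - 90) = (75 + (-3 + sqrt(6 + 21)))/(72 - 90) = (75 + (-3 + sqrt(27)))/(-18) = (75 + (-3 + 3*sqrt(3)))*(-1/18) = (72 + 3*sqrt(3))*(-1/18) = -4 - sqrt(3)/6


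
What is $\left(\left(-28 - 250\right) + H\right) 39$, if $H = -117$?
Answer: $-15405$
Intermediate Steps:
$\left(\left(-28 - 250\right) + H\right) 39 = \left(\left(-28 - 250\right) - 117\right) 39 = \left(-278 - 117\right) 39 = \left(-395\right) 39 = -15405$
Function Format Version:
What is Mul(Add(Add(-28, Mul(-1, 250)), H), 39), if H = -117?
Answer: -15405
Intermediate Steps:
Mul(Add(Add(-28, Mul(-1, 250)), H), 39) = Mul(Add(Add(-28, Mul(-1, 250)), -117), 39) = Mul(Add(Add(-28, -250), -117), 39) = Mul(Add(-278, -117), 39) = Mul(-395, 39) = -15405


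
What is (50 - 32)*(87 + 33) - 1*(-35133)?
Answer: 37293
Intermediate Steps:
(50 - 32)*(87 + 33) - 1*(-35133) = 18*120 + 35133 = 2160 + 35133 = 37293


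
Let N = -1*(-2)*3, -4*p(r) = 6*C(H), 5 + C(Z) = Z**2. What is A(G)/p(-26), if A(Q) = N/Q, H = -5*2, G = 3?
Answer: -4/285 ≈ -0.014035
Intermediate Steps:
H = -10
C(Z) = -5 + Z**2
p(r) = -285/2 (p(r) = -3*(-5 + (-10)**2)/2 = -3*(-5 + 100)/2 = -3*95/2 = -1/4*570 = -285/2)
N = 6 (N = 2*3 = 6)
A(Q) = 6/Q
A(G)/p(-26) = (6/3)/(-285/2) = (6*(1/3))*(-2/285) = 2*(-2/285) = -4/285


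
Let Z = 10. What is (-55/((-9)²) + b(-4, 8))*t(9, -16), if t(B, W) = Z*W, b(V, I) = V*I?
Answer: 423520/81 ≈ 5228.6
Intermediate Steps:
b(V, I) = I*V
t(B, W) = 10*W
(-55/((-9)²) + b(-4, 8))*t(9, -16) = (-55/((-9)²) + 8*(-4))*(10*(-16)) = (-55/81 - 32)*(-160) = -2647/81*(-160) = 423520/81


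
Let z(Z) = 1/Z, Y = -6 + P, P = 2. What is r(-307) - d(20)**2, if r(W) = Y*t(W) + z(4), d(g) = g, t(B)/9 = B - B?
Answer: -1599/4 ≈ -399.75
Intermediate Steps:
t(B) = 0 (t(B) = 9*(B - B) = 9*0 = 0)
Y = -4 (Y = -6 + 2 = -4)
r(W) = 1/4 (r(W) = -4*0 + 1/4 = 0 + 1/4 = 1/4)
r(-307) - d(20)**2 = 1/4 - 1*20**2 = 1/4 - 1*400 = 1/4 - 400 = -1599/4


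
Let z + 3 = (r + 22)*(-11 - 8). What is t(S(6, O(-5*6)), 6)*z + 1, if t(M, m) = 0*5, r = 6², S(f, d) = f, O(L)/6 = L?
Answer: 1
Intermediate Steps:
O(L) = 6*L
r = 36
t(M, m) = 0
z = -1105 (z = -3 + (36 + 22)*(-11 - 8) = -3 + 58*(-19) = -3 - 1102 = -1105)
t(S(6, O(-5*6)), 6)*z + 1 = 0*(-1105) + 1 = 0 + 1 = 1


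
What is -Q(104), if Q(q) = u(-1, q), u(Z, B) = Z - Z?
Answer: 0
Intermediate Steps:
u(Z, B) = 0
Q(q) = 0
-Q(104) = -1*0 = 0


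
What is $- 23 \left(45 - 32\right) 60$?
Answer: $-17940$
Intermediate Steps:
$- 23 \left(45 - 32\right) 60 = \left(-23\right) 13 \cdot 60 = \left(-299\right) 60 = -17940$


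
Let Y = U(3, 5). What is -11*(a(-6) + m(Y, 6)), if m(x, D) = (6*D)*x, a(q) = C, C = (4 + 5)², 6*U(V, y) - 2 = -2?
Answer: -891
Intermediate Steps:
U(V, y) = 0 (U(V, y) = ⅓ + (⅙)*(-2) = ⅓ - ⅓ = 0)
Y = 0
C = 81 (C = 9² = 81)
a(q) = 81
m(x, D) = 6*D*x
-11*(a(-6) + m(Y, 6)) = -11*(81 + 6*6*0) = -11*(81 + 0) = -11*81 = -891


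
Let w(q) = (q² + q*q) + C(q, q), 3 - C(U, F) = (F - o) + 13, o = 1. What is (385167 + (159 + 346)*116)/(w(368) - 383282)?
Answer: -443747/112811 ≈ -3.9335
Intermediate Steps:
C(U, F) = -9 - F (C(U, F) = 3 - ((F - 1*1) + 13) = 3 - ((F - 1) + 13) = 3 - ((-1 + F) + 13) = 3 - (12 + F) = 3 + (-12 - F) = -9 - F)
w(q) = -9 - q + 2*q² (w(q) = (q² + q*q) + (-9 - q) = (q² + q²) + (-9 - q) = 2*q² + (-9 - q) = -9 - q + 2*q²)
(385167 + (159 + 346)*116)/(w(368) - 383282) = (385167 + (159 + 346)*116)/((-9 - 1*368 + 2*368²) - 383282) = (385167 + 505*116)/((-9 - 368 + 2*135424) - 383282) = (385167 + 58580)/((-9 - 368 + 270848) - 383282) = 443747/(270471 - 383282) = 443747/(-112811) = 443747*(-1/112811) = -443747/112811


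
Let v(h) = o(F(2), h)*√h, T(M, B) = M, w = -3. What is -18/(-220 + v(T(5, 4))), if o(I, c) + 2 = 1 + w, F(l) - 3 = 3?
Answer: 99/1208 - 9*√5/6040 ≈ 0.078622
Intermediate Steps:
F(l) = 6 (F(l) = 3 + 3 = 6)
o(I, c) = -4 (o(I, c) = -2 + (1 - 3) = -2 - 2 = -4)
v(h) = -4*√h
-18/(-220 + v(T(5, 4))) = -18/(-220 - 4*√5)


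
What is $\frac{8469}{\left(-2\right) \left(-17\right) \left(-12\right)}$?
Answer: $- \frac{2823}{136} \approx -20.757$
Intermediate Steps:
$\frac{8469}{\left(-2\right) \left(-17\right) \left(-12\right)} = \frac{8469}{34 \left(-12\right)} = \frac{8469}{-408} = 8469 \left(- \frac{1}{408}\right) = - \frac{2823}{136}$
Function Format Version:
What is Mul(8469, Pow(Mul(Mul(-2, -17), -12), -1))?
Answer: Rational(-2823, 136) ≈ -20.757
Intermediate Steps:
Mul(8469, Pow(Mul(Mul(-2, -17), -12), -1)) = Mul(8469, Pow(Mul(34, -12), -1)) = Mul(8469, Pow(-408, -1)) = Mul(8469, Rational(-1, 408)) = Rational(-2823, 136)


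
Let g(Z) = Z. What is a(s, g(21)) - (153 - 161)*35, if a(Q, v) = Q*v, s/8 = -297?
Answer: -49616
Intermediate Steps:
s = -2376 (s = 8*(-297) = -2376)
a(s, g(21)) - (153 - 161)*35 = -2376*21 - (153 - 161)*35 = -49896 - (-8)*35 = -49896 - 1*(-280) = -49896 + 280 = -49616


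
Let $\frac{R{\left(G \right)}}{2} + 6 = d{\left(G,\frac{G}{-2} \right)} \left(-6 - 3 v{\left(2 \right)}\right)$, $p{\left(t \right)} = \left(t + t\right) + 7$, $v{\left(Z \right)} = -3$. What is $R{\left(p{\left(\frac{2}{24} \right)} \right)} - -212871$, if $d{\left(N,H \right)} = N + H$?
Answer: $\frac{425761}{2} \approx 2.1288 \cdot 10^{5}$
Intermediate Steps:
$d{\left(N,H \right)} = H + N$
$p{\left(t \right)} = 7 + 2 t$ ($p{\left(t \right)} = 2 t + 7 = 7 + 2 t$)
$R{\left(G \right)} = -12 + 3 G$ ($R{\left(G \right)} = -12 + 2 \left(\frac{G}{-2} + G\right) \left(-6 - -9\right) = -12 + 2 \left(G \left(- \frac{1}{2}\right) + G\right) \left(-6 + 9\right) = -12 + 2 \left(- \frac{G}{2} + G\right) 3 = -12 + 2 \frac{G}{2} \cdot 3 = -12 + 2 \frac{3 G}{2} = -12 + 3 G$)
$R{\left(p{\left(\frac{2}{24} \right)} \right)} - -212871 = \left(-12 + 3 \left(7 + 2 \cdot \frac{2}{24}\right)\right) - -212871 = \left(-12 + 3 \left(7 + 2 \cdot 2 \cdot \frac{1}{24}\right)\right) + 212871 = \left(-12 + 3 \left(7 + 2 \cdot \frac{1}{12}\right)\right) + 212871 = \left(-12 + 3 \left(7 + \frac{1}{6}\right)\right) + 212871 = \left(-12 + 3 \cdot \frac{43}{6}\right) + 212871 = \left(-12 + \frac{43}{2}\right) + 212871 = \frac{19}{2} + 212871 = \frac{425761}{2}$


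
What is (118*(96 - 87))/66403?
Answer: 1062/66403 ≈ 0.015993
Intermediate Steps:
(118*(96 - 87))/66403 = (118*9)*(1/66403) = 1062*(1/66403) = 1062/66403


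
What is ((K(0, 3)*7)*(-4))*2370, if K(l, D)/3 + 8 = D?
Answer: 995400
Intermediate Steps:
K(l, D) = -24 + 3*D
((K(0, 3)*7)*(-4))*2370 = (((-24 + 3*3)*7)*(-4))*2370 = (((-24 + 9)*7)*(-4))*2370 = (-15*7*(-4))*2370 = -105*(-4)*2370 = 420*2370 = 995400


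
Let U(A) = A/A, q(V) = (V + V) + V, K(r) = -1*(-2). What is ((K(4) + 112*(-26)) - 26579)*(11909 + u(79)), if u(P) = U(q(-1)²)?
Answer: -351213990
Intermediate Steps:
K(r) = 2
q(V) = 3*V (q(V) = 2*V + V = 3*V)
U(A) = 1
u(P) = 1
((K(4) + 112*(-26)) - 26579)*(11909 + u(79)) = ((2 + 112*(-26)) - 26579)*(11909 + 1) = ((2 - 2912) - 26579)*11910 = (-2910 - 26579)*11910 = -29489*11910 = -351213990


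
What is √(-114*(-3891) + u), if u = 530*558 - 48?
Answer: √739266 ≈ 859.81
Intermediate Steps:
u = 295692 (u = 295740 - 48 = 295692)
√(-114*(-3891) + u) = √(-114*(-3891) + 295692) = √(443574 + 295692) = √739266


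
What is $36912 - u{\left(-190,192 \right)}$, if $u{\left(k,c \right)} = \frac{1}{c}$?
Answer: $\frac{7087103}{192} \approx 36912.0$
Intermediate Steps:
$36912 - u{\left(-190,192 \right)} = 36912 - \frac{1}{192} = \frac{7087103}{192}$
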